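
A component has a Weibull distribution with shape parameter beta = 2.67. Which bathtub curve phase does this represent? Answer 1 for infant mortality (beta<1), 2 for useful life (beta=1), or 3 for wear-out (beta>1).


beta = 2.67
Compare beta to 1:
beta < 1 => infant mortality (phase 1)
beta = 1 => useful life (phase 2)
beta > 1 => wear-out (phase 3)
Since beta = 2.67, this is wear-out (increasing failure rate)
Phase = 3

3


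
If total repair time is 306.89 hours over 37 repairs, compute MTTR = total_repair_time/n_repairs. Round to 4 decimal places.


total_repair_time = 306.89
n_repairs = 37
MTTR = 306.89 / 37
MTTR = 8.2943

8.2943


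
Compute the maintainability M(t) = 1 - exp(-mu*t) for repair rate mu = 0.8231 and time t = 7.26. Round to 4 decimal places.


mu = 0.8231, t = 7.26
mu * t = 0.8231 * 7.26 = 5.9757
exp(-5.9757) = 0.0025
M(t) = 1 - 0.0025
M(t) = 0.9975

0.9975


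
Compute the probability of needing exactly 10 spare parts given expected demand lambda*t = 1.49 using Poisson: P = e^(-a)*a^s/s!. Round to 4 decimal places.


a = 1.49, s = 10
e^(-a) = e^(-1.49) = 0.2254
a^s = 1.49^10 = 53.934
s! = 3628800
P = 0.2254 * 53.934 / 3628800
P = 0.0

0.0


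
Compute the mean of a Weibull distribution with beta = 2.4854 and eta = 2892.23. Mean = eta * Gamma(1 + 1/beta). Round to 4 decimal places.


beta = 2.4854, eta = 2892.23
1/beta = 0.4023
1 + 1/beta = 1.4023
Gamma(1.4023) = 0.8871
Mean = 2892.23 * 0.8871
Mean = 2565.8082

2565.8082


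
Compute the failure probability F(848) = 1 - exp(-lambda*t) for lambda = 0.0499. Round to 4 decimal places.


lambda = 0.0499, t = 848
lambda * t = 42.3152
exp(-42.3152) = 0.0
F(t) = 1 - 0.0
F(t) = 1.0

1.0


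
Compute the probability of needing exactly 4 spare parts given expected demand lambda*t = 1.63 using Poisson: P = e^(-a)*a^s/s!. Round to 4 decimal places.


a = 1.63, s = 4
e^(-a) = e^(-1.63) = 0.1959
a^s = 1.63^4 = 7.0591
s! = 24
P = 0.1959 * 7.0591 / 24
P = 0.0576

0.0576


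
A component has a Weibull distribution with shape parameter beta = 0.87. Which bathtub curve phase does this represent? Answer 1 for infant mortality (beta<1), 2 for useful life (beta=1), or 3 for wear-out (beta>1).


beta = 0.87
Compare beta to 1:
beta < 1 => infant mortality (phase 1)
beta = 1 => useful life (phase 2)
beta > 1 => wear-out (phase 3)
Since beta = 0.87, this is infant mortality (decreasing failure rate)
Phase = 1

1


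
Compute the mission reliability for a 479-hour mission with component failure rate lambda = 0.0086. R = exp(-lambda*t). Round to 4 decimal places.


lambda = 0.0086
mission_time = 479
lambda * t = 0.0086 * 479 = 4.1194
R = exp(-4.1194)
R = 0.0163

0.0163


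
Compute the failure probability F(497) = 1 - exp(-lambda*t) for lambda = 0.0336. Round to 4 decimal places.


lambda = 0.0336, t = 497
lambda * t = 16.6992
exp(-16.6992) = 0.0
F(t) = 1 - 0.0
F(t) = 1.0

1.0


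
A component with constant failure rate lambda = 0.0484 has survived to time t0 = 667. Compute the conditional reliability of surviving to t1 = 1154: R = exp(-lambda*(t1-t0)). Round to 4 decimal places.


lambda = 0.0484
t0 = 667, t1 = 1154
t1 - t0 = 487
lambda * (t1-t0) = 0.0484 * 487 = 23.5708
R = exp(-23.5708)
R = 0.0

0.0


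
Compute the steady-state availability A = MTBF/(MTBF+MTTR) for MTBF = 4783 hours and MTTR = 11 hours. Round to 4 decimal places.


MTBF = 4783
MTTR = 11
MTBF + MTTR = 4794
A = 4783 / 4794
A = 0.9977

0.9977


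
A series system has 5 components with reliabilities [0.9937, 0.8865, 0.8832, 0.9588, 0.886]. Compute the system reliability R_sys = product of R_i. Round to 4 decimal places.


Components: [0.9937, 0.8865, 0.8832, 0.9588, 0.886]
After component 1 (R=0.9937): product = 0.9937
After component 2 (R=0.8865): product = 0.8809
After component 3 (R=0.8832): product = 0.778
After component 4 (R=0.9588): product = 0.746
After component 5 (R=0.886): product = 0.6609
R_sys = 0.6609

0.6609


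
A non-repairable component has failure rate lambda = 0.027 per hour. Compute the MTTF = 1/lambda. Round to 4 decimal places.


lambda = 0.027
MTTF = 1 / 0.027
MTTF = 37.037

37.037


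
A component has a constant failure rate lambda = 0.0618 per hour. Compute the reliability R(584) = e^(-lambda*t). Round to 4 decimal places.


lambda = 0.0618
t = 584
lambda * t = 36.0912
R(t) = e^(-36.0912)
R(t) = 0.0

0.0


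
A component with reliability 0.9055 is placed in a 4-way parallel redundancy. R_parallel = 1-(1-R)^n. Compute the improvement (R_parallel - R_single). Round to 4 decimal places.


R_single = 0.9055, n = 4
1 - R_single = 0.0945
(1 - R_single)^n = 0.0945^4 = 0.0001
R_parallel = 1 - 0.0001 = 0.9999
Improvement = 0.9999 - 0.9055
Improvement = 0.0944

0.0944


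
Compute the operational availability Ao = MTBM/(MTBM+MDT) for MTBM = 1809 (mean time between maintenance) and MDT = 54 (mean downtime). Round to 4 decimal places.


MTBM = 1809
MDT = 54
MTBM + MDT = 1863
Ao = 1809 / 1863
Ao = 0.971

0.971


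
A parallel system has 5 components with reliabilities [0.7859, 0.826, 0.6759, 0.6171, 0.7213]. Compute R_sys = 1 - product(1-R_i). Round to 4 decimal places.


Components: [0.7859, 0.826, 0.6759, 0.6171, 0.7213]
(1 - 0.7859) = 0.2141, running product = 0.2141
(1 - 0.826) = 0.174, running product = 0.0373
(1 - 0.6759) = 0.3241, running product = 0.0121
(1 - 0.6171) = 0.3829, running product = 0.0046
(1 - 0.7213) = 0.2787, running product = 0.0013
Product of (1-R_i) = 0.0013
R_sys = 1 - 0.0013 = 0.9987

0.9987


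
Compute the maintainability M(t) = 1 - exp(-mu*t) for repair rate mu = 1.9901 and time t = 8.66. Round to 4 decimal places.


mu = 1.9901, t = 8.66
mu * t = 1.9901 * 8.66 = 17.2343
exp(-17.2343) = 0.0
M(t) = 1 - 0.0
M(t) = 1.0

1.0


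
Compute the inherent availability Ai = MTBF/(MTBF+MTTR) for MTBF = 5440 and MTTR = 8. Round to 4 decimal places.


MTBF = 5440
MTTR = 8
MTBF + MTTR = 5448
Ai = 5440 / 5448
Ai = 0.9985

0.9985


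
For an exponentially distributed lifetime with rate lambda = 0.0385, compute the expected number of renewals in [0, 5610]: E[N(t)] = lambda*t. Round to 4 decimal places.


lambda = 0.0385
t = 5610
E[N(t)] = lambda * t
E[N(t)] = 0.0385 * 5610
E[N(t)] = 215.985

215.985


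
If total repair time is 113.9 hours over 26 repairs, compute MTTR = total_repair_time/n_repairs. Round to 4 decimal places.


total_repair_time = 113.9
n_repairs = 26
MTTR = 113.9 / 26
MTTR = 4.3808

4.3808


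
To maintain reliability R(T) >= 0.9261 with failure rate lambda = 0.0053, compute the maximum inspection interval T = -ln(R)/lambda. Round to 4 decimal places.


R_target = 0.9261
lambda = 0.0053
-ln(0.9261) = 0.0768
T = 0.0768 / 0.0053
T = 14.4855

14.4855


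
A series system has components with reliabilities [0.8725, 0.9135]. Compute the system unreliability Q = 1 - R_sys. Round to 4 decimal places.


Components: [0.8725, 0.9135]
After component 1: product = 0.8725
After component 2: product = 0.797
R_sys = 0.797
Q = 1 - 0.797 = 0.203

0.203


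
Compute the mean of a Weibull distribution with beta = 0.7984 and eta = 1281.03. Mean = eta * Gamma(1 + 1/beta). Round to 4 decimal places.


beta = 0.7984, eta = 1281.03
1/beta = 1.2525
1 + 1/beta = 2.2525
Gamma(2.2525) = 1.1346
Mean = 1281.03 * 1.1346
Mean = 1453.4967

1453.4967


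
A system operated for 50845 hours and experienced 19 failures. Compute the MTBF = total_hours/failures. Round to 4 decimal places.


total_hours = 50845
failures = 19
MTBF = 50845 / 19
MTBF = 2676.0526

2676.0526


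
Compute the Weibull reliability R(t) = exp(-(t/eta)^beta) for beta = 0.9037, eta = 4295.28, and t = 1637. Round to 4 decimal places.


beta = 0.9037, eta = 4295.28, t = 1637
t/eta = 1637 / 4295.28 = 0.3811
(t/eta)^beta = 0.3811^0.9037 = 0.4182
R(t) = exp(-0.4182)
R(t) = 0.6582

0.6582


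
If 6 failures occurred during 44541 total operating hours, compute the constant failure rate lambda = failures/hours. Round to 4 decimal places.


failures = 6
total_hours = 44541
lambda = 6 / 44541
lambda = 0.0001

0.0001


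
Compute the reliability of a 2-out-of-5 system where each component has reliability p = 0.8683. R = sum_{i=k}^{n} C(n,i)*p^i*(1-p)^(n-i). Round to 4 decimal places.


k = 2, n = 5, p = 0.8683
i=2: C(5,2)=10 * 0.8683^2 * 0.1317^3 = 0.0172
i=3: C(5,3)=10 * 0.8683^3 * 0.1317^2 = 0.1135
i=4: C(5,4)=5 * 0.8683^4 * 0.1317^1 = 0.3743
i=5: C(5,5)=1 * 0.8683^5 * 0.1317^0 = 0.4936
R = sum of terms = 0.9987

0.9987


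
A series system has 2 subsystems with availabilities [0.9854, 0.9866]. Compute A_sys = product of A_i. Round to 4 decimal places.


Subsystems: [0.9854, 0.9866]
After subsystem 1 (A=0.9854): product = 0.9854
After subsystem 2 (A=0.9866): product = 0.9722
A_sys = 0.9722

0.9722


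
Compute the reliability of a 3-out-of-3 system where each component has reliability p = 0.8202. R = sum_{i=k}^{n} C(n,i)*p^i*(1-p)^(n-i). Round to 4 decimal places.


k = 3, n = 3, p = 0.8202
i=3: C(3,3)=1 * 0.8202^3 * 0.1798^0 = 0.5518
R = sum of terms = 0.5518

0.5518


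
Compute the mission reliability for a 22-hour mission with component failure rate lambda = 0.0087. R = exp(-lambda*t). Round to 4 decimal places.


lambda = 0.0087
mission_time = 22
lambda * t = 0.0087 * 22 = 0.1914
R = exp(-0.1914)
R = 0.8258

0.8258


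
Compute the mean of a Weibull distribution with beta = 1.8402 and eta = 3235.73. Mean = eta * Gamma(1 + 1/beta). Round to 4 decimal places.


beta = 1.8402, eta = 3235.73
1/beta = 0.5434
1 + 1/beta = 1.5434
Gamma(1.5434) = 0.8884
Mean = 3235.73 * 0.8884
Mean = 2874.638

2874.638


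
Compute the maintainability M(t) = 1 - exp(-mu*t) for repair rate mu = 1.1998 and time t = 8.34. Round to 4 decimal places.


mu = 1.1998, t = 8.34
mu * t = 1.1998 * 8.34 = 10.0063
exp(-10.0063) = 0.0
M(t) = 1 - 0.0
M(t) = 1.0

1.0


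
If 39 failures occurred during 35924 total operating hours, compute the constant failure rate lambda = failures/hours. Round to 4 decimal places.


failures = 39
total_hours = 35924
lambda = 39 / 35924
lambda = 0.0011

0.0011


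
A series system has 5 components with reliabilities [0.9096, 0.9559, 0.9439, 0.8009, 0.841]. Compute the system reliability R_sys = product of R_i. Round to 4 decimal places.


Components: [0.9096, 0.9559, 0.9439, 0.8009, 0.841]
After component 1 (R=0.9096): product = 0.9096
After component 2 (R=0.9559): product = 0.8695
After component 3 (R=0.9439): product = 0.8207
After component 4 (R=0.8009): product = 0.6573
After component 5 (R=0.841): product = 0.5528
R_sys = 0.5528

0.5528


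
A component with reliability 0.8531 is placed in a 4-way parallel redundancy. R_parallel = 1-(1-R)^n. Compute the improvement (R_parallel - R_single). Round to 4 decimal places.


R_single = 0.8531, n = 4
1 - R_single = 0.1469
(1 - R_single)^n = 0.1469^4 = 0.0005
R_parallel = 1 - 0.0005 = 0.9995
Improvement = 0.9995 - 0.8531
Improvement = 0.1464

0.1464


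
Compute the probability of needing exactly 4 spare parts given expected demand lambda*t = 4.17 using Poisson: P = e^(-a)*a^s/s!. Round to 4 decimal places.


a = 4.17, s = 4
e^(-a) = e^(-4.17) = 0.0155
a^s = 4.17^4 = 302.3738
s! = 24
P = 0.0155 * 302.3738 / 24
P = 0.1947

0.1947


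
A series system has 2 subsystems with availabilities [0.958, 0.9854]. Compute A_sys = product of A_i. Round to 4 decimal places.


Subsystems: [0.958, 0.9854]
After subsystem 1 (A=0.958): product = 0.958
After subsystem 2 (A=0.9854): product = 0.944
A_sys = 0.944

0.944


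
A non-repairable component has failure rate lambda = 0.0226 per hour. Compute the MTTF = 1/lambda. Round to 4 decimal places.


lambda = 0.0226
MTTF = 1 / 0.0226
MTTF = 44.2478

44.2478


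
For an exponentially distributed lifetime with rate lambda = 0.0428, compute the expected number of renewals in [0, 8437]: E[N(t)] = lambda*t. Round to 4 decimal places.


lambda = 0.0428
t = 8437
E[N(t)] = lambda * t
E[N(t)] = 0.0428 * 8437
E[N(t)] = 361.1036

361.1036


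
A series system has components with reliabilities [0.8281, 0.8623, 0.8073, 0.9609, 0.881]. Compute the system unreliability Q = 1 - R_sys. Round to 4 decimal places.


Components: [0.8281, 0.8623, 0.8073, 0.9609, 0.881]
After component 1: product = 0.8281
After component 2: product = 0.7141
After component 3: product = 0.5765
After component 4: product = 0.5539
After component 5: product = 0.488
R_sys = 0.488
Q = 1 - 0.488 = 0.512

0.512


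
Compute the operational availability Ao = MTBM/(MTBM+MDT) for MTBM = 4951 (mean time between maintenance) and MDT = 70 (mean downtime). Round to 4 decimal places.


MTBM = 4951
MDT = 70
MTBM + MDT = 5021
Ao = 4951 / 5021
Ao = 0.9861

0.9861


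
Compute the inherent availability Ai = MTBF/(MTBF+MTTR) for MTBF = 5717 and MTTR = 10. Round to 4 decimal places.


MTBF = 5717
MTTR = 10
MTBF + MTTR = 5727
Ai = 5717 / 5727
Ai = 0.9983

0.9983


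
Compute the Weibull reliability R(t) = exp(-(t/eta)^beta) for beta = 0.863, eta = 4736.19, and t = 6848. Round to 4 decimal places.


beta = 0.863, eta = 4736.19, t = 6848
t/eta = 6848 / 4736.19 = 1.4459
(t/eta)^beta = 1.4459^0.863 = 1.3747
R(t) = exp(-1.3747)
R(t) = 0.2529

0.2529


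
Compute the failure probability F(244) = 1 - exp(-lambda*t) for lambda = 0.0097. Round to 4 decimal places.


lambda = 0.0097, t = 244
lambda * t = 2.3668
exp(-2.3668) = 0.0938
F(t) = 1 - 0.0938
F(t) = 0.9062

0.9062


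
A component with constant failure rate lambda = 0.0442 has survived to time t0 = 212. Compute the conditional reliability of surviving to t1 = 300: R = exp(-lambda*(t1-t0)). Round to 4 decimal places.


lambda = 0.0442
t0 = 212, t1 = 300
t1 - t0 = 88
lambda * (t1-t0) = 0.0442 * 88 = 3.8896
R = exp(-3.8896)
R = 0.0205

0.0205


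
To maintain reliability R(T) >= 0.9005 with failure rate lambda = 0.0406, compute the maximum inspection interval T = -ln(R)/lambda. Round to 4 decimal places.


R_target = 0.9005
lambda = 0.0406
-ln(0.9005) = 0.1048
T = 0.1048 / 0.0406
T = 2.5814

2.5814


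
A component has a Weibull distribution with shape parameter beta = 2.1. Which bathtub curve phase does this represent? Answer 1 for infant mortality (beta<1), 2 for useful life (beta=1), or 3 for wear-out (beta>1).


beta = 2.1
Compare beta to 1:
beta < 1 => infant mortality (phase 1)
beta = 1 => useful life (phase 2)
beta > 1 => wear-out (phase 3)
Since beta = 2.1, this is wear-out (increasing failure rate)
Phase = 3

3


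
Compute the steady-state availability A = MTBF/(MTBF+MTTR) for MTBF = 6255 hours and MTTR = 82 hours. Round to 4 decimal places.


MTBF = 6255
MTTR = 82
MTBF + MTTR = 6337
A = 6255 / 6337
A = 0.9871

0.9871


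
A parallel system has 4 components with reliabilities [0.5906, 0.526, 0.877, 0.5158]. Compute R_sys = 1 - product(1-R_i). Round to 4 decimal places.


Components: [0.5906, 0.526, 0.877, 0.5158]
(1 - 0.5906) = 0.4094, running product = 0.4094
(1 - 0.526) = 0.474, running product = 0.1941
(1 - 0.877) = 0.123, running product = 0.0239
(1 - 0.5158) = 0.4842, running product = 0.0116
Product of (1-R_i) = 0.0116
R_sys = 1 - 0.0116 = 0.9884

0.9884


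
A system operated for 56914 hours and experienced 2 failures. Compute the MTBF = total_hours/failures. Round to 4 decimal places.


total_hours = 56914
failures = 2
MTBF = 56914 / 2
MTBF = 28457.0

28457.0


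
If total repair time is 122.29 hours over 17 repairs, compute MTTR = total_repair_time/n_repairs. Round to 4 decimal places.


total_repair_time = 122.29
n_repairs = 17
MTTR = 122.29 / 17
MTTR = 7.1935

7.1935


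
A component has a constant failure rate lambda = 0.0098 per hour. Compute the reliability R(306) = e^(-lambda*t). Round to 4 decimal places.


lambda = 0.0098
t = 306
lambda * t = 2.9988
R(t) = e^(-2.9988)
R(t) = 0.0498

0.0498


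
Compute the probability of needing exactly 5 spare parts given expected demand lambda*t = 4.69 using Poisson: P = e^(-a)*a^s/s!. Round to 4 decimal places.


a = 4.69, s = 5
e^(-a) = e^(-4.69) = 0.0092
a^s = 4.69^5 = 2269.1553
s! = 120
P = 0.0092 * 2269.1553 / 120
P = 0.1737

0.1737


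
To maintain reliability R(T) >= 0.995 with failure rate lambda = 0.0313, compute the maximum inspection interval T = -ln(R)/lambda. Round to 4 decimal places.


R_target = 0.995
lambda = 0.0313
-ln(0.995) = 0.005
T = 0.005 / 0.0313
T = 0.1601

0.1601


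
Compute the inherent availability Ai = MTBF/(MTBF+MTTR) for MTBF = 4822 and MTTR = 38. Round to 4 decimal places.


MTBF = 4822
MTTR = 38
MTBF + MTTR = 4860
Ai = 4822 / 4860
Ai = 0.9922

0.9922


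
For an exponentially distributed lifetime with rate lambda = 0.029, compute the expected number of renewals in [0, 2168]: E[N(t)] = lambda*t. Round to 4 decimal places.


lambda = 0.029
t = 2168
E[N(t)] = lambda * t
E[N(t)] = 0.029 * 2168
E[N(t)] = 62.872

62.872


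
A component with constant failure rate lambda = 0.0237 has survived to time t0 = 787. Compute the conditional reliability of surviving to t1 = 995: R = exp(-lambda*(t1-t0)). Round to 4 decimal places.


lambda = 0.0237
t0 = 787, t1 = 995
t1 - t0 = 208
lambda * (t1-t0) = 0.0237 * 208 = 4.9296
R = exp(-4.9296)
R = 0.0072

0.0072


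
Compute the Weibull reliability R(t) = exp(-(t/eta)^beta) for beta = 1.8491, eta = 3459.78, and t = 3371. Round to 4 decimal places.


beta = 1.8491, eta = 3459.78, t = 3371
t/eta = 3371 / 3459.78 = 0.9743
(t/eta)^beta = 0.9743^1.8491 = 0.9531
R(t) = exp(-0.9531)
R(t) = 0.3856

0.3856


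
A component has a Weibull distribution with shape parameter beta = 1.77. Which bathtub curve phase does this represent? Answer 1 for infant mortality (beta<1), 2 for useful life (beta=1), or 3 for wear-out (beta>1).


beta = 1.77
Compare beta to 1:
beta < 1 => infant mortality (phase 1)
beta = 1 => useful life (phase 2)
beta > 1 => wear-out (phase 3)
Since beta = 1.77, this is wear-out (increasing failure rate)
Phase = 3

3


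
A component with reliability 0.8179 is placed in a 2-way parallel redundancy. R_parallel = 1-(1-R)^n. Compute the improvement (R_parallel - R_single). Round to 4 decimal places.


R_single = 0.8179, n = 2
1 - R_single = 0.1821
(1 - R_single)^n = 0.1821^2 = 0.0332
R_parallel = 1 - 0.0332 = 0.9668
Improvement = 0.9668 - 0.8179
Improvement = 0.1489

0.1489


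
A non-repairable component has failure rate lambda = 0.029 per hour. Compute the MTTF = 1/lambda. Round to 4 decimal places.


lambda = 0.029
MTTF = 1 / 0.029
MTTF = 34.4828

34.4828


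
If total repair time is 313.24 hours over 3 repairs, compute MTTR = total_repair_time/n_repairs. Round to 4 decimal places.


total_repair_time = 313.24
n_repairs = 3
MTTR = 313.24 / 3
MTTR = 104.4133

104.4133


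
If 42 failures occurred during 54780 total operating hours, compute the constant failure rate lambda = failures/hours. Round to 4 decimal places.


failures = 42
total_hours = 54780
lambda = 42 / 54780
lambda = 0.0008

0.0008


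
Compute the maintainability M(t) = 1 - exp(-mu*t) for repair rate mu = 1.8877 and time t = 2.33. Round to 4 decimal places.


mu = 1.8877, t = 2.33
mu * t = 1.8877 * 2.33 = 4.3983
exp(-4.3983) = 0.0123
M(t) = 1 - 0.0123
M(t) = 0.9877

0.9877


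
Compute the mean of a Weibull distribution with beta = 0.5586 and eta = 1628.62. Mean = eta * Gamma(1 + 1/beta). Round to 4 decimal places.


beta = 0.5586, eta = 1628.62
1/beta = 1.7902
1 + 1/beta = 2.7902
Gamma(2.7902) = 1.6628
Mean = 1628.62 * 1.6628
Mean = 2708.0004

2708.0004


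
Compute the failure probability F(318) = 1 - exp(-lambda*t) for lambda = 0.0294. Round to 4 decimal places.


lambda = 0.0294, t = 318
lambda * t = 9.3492
exp(-9.3492) = 0.0001
F(t) = 1 - 0.0001
F(t) = 0.9999

0.9999


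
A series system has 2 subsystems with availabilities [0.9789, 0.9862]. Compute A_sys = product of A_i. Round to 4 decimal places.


Subsystems: [0.9789, 0.9862]
After subsystem 1 (A=0.9789): product = 0.9789
After subsystem 2 (A=0.9862): product = 0.9654
A_sys = 0.9654

0.9654


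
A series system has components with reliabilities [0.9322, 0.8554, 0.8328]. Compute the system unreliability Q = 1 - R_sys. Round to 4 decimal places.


Components: [0.9322, 0.8554, 0.8328]
After component 1: product = 0.9322
After component 2: product = 0.7974
After component 3: product = 0.6641
R_sys = 0.6641
Q = 1 - 0.6641 = 0.3359

0.3359


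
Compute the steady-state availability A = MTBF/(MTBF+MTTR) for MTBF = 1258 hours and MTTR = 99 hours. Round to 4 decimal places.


MTBF = 1258
MTTR = 99
MTBF + MTTR = 1357
A = 1258 / 1357
A = 0.927

0.927


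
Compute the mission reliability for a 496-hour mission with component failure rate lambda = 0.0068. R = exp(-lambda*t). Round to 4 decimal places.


lambda = 0.0068
mission_time = 496
lambda * t = 0.0068 * 496 = 3.3728
R = exp(-3.3728)
R = 0.0343

0.0343


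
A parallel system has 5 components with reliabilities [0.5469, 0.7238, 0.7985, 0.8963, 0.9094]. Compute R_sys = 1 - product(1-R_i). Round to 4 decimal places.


Components: [0.5469, 0.7238, 0.7985, 0.8963, 0.9094]
(1 - 0.5469) = 0.4531, running product = 0.4531
(1 - 0.7238) = 0.2762, running product = 0.1251
(1 - 0.7985) = 0.2015, running product = 0.0252
(1 - 0.8963) = 0.1037, running product = 0.0026
(1 - 0.9094) = 0.0906, running product = 0.0002
Product of (1-R_i) = 0.0002
R_sys = 1 - 0.0002 = 0.9998

0.9998


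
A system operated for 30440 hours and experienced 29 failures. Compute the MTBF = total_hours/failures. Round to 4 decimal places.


total_hours = 30440
failures = 29
MTBF = 30440 / 29
MTBF = 1049.6552

1049.6552


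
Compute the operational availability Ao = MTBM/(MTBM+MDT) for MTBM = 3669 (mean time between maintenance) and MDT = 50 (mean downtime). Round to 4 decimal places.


MTBM = 3669
MDT = 50
MTBM + MDT = 3719
Ao = 3669 / 3719
Ao = 0.9866

0.9866


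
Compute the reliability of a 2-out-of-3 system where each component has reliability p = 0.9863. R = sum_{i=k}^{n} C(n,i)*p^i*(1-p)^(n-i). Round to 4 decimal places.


k = 2, n = 3, p = 0.9863
i=2: C(3,2)=3 * 0.9863^2 * 0.0137^1 = 0.04
i=3: C(3,3)=1 * 0.9863^3 * 0.0137^0 = 0.9595
R = sum of terms = 0.9994

0.9994


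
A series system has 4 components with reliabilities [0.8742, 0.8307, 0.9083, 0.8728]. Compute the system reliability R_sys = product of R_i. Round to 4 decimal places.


Components: [0.8742, 0.8307, 0.9083, 0.8728]
After component 1 (R=0.8742): product = 0.8742
After component 2 (R=0.8307): product = 0.7262
After component 3 (R=0.9083): product = 0.6596
After component 4 (R=0.8728): product = 0.5757
R_sys = 0.5757

0.5757


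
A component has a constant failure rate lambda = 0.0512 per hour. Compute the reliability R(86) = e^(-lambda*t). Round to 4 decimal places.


lambda = 0.0512
t = 86
lambda * t = 4.4032
R(t) = e^(-4.4032)
R(t) = 0.0122

0.0122


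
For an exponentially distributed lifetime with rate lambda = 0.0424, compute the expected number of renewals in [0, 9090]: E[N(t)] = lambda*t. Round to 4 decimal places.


lambda = 0.0424
t = 9090
E[N(t)] = lambda * t
E[N(t)] = 0.0424 * 9090
E[N(t)] = 385.416

385.416


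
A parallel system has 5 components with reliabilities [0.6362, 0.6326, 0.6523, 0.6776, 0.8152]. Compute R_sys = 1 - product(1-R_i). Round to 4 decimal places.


Components: [0.6362, 0.6326, 0.6523, 0.6776, 0.8152]
(1 - 0.6362) = 0.3638, running product = 0.3638
(1 - 0.6326) = 0.3674, running product = 0.1337
(1 - 0.6523) = 0.3477, running product = 0.0465
(1 - 0.6776) = 0.3224, running product = 0.015
(1 - 0.8152) = 0.1848, running product = 0.0028
Product of (1-R_i) = 0.0028
R_sys = 1 - 0.0028 = 0.9972

0.9972


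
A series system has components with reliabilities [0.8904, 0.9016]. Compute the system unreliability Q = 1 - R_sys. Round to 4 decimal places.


Components: [0.8904, 0.9016]
After component 1: product = 0.8904
After component 2: product = 0.8028
R_sys = 0.8028
Q = 1 - 0.8028 = 0.1972

0.1972


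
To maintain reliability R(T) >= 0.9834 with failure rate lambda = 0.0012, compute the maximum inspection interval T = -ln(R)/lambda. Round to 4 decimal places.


R_target = 0.9834
lambda = 0.0012
-ln(0.9834) = 0.0167
T = 0.0167 / 0.0012
T = 13.9494

13.9494


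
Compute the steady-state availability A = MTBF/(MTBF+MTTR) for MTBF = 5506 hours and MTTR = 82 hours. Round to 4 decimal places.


MTBF = 5506
MTTR = 82
MTBF + MTTR = 5588
A = 5506 / 5588
A = 0.9853

0.9853


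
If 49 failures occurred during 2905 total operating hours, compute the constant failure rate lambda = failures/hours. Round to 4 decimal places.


failures = 49
total_hours = 2905
lambda = 49 / 2905
lambda = 0.0169

0.0169


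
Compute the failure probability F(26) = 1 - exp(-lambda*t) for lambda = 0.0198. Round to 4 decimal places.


lambda = 0.0198, t = 26
lambda * t = 0.5148
exp(-0.5148) = 0.5976
F(t) = 1 - 0.5976
F(t) = 0.4024

0.4024


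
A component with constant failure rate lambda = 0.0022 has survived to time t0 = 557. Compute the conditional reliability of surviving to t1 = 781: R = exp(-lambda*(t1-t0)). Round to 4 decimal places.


lambda = 0.0022
t0 = 557, t1 = 781
t1 - t0 = 224
lambda * (t1-t0) = 0.0022 * 224 = 0.4928
R = exp(-0.4928)
R = 0.6109

0.6109


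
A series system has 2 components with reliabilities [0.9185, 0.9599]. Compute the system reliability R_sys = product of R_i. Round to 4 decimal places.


Components: [0.9185, 0.9599]
After component 1 (R=0.9185): product = 0.9185
After component 2 (R=0.9599): product = 0.8817
R_sys = 0.8817

0.8817


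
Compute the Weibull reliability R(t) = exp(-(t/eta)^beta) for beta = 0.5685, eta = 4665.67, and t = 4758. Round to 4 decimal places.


beta = 0.5685, eta = 4665.67, t = 4758
t/eta = 4758 / 4665.67 = 1.0198
(t/eta)^beta = 1.0198^0.5685 = 1.0112
R(t) = exp(-1.0112)
R(t) = 0.3638

0.3638


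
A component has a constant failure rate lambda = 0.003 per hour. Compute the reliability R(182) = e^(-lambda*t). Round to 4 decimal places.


lambda = 0.003
t = 182
lambda * t = 0.546
R(t) = e^(-0.546)
R(t) = 0.5793

0.5793


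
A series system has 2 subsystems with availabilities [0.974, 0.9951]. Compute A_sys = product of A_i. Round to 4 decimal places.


Subsystems: [0.974, 0.9951]
After subsystem 1 (A=0.974): product = 0.974
After subsystem 2 (A=0.9951): product = 0.9692
A_sys = 0.9692

0.9692


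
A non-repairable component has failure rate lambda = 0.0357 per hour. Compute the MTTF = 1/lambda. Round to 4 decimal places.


lambda = 0.0357
MTTF = 1 / 0.0357
MTTF = 28.0112

28.0112


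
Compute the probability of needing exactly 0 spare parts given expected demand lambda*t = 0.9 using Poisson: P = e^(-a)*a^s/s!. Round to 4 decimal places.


a = 0.9, s = 0
e^(-a) = e^(-0.9) = 0.4066
a^s = 0.9^0 = 1.0
s! = 1
P = 0.4066 * 1.0 / 1
P = 0.4066

0.4066


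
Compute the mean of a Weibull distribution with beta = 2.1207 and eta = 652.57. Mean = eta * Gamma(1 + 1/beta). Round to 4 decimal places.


beta = 2.1207, eta = 652.57
1/beta = 0.4715
1 + 1/beta = 1.4715
Gamma(1.4715) = 0.8856
Mean = 652.57 * 0.8856
Mean = 577.9455

577.9455


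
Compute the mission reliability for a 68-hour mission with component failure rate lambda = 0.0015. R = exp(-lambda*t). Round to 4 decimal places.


lambda = 0.0015
mission_time = 68
lambda * t = 0.0015 * 68 = 0.102
R = exp(-0.102)
R = 0.903

0.903


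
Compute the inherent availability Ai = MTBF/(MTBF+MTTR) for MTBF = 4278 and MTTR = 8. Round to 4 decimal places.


MTBF = 4278
MTTR = 8
MTBF + MTTR = 4286
Ai = 4278 / 4286
Ai = 0.9981

0.9981


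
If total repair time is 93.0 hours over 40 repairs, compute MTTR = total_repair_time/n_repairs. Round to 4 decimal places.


total_repair_time = 93.0
n_repairs = 40
MTTR = 93.0 / 40
MTTR = 2.325

2.325


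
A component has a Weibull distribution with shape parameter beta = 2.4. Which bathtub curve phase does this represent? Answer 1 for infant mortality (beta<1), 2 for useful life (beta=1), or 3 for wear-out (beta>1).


beta = 2.4
Compare beta to 1:
beta < 1 => infant mortality (phase 1)
beta = 1 => useful life (phase 2)
beta > 1 => wear-out (phase 3)
Since beta = 2.4, this is wear-out (increasing failure rate)
Phase = 3

3


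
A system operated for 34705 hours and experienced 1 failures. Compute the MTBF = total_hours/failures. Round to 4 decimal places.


total_hours = 34705
failures = 1
MTBF = 34705 / 1
MTBF = 34705.0

34705.0


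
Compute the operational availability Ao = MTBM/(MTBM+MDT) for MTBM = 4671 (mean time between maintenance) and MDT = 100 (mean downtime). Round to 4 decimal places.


MTBM = 4671
MDT = 100
MTBM + MDT = 4771
Ao = 4671 / 4771
Ao = 0.979

0.979


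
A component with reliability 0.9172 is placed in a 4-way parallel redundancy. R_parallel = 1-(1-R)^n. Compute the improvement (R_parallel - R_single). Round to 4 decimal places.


R_single = 0.9172, n = 4
1 - R_single = 0.0828
(1 - R_single)^n = 0.0828^4 = 0.0
R_parallel = 1 - 0.0 = 1.0
Improvement = 1.0 - 0.9172
Improvement = 0.0828

0.0828


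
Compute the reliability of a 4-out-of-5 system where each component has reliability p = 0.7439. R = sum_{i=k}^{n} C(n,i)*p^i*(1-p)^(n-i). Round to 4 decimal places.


k = 4, n = 5, p = 0.7439
i=4: C(5,4)=5 * 0.7439^4 * 0.2561^1 = 0.3921
i=5: C(5,5)=1 * 0.7439^5 * 0.2561^0 = 0.2278
R = sum of terms = 0.6199

0.6199


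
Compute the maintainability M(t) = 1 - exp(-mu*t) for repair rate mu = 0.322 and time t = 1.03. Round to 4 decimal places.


mu = 0.322, t = 1.03
mu * t = 0.322 * 1.03 = 0.3317
exp(-0.3317) = 0.7177
M(t) = 1 - 0.7177
M(t) = 0.2823

0.2823


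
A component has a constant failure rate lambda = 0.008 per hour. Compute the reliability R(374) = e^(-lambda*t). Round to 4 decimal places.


lambda = 0.008
t = 374
lambda * t = 2.992
R(t) = e^(-2.992)
R(t) = 0.0502

0.0502


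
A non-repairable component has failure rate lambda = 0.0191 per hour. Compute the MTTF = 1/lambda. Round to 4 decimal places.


lambda = 0.0191
MTTF = 1 / 0.0191
MTTF = 52.356

52.356


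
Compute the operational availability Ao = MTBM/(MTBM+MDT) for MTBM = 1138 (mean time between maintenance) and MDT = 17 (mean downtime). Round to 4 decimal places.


MTBM = 1138
MDT = 17
MTBM + MDT = 1155
Ao = 1138 / 1155
Ao = 0.9853

0.9853


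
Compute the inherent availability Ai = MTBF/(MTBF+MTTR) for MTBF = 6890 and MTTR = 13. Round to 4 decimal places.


MTBF = 6890
MTTR = 13
MTBF + MTTR = 6903
Ai = 6890 / 6903
Ai = 0.9981

0.9981


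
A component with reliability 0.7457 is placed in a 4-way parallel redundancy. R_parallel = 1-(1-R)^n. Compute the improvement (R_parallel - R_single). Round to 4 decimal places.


R_single = 0.7457, n = 4
1 - R_single = 0.2543
(1 - R_single)^n = 0.2543^4 = 0.0042
R_parallel = 1 - 0.0042 = 0.9958
Improvement = 0.9958 - 0.7457
Improvement = 0.2501

0.2501


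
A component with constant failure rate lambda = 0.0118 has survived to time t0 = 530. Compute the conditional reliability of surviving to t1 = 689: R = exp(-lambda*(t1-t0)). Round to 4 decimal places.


lambda = 0.0118
t0 = 530, t1 = 689
t1 - t0 = 159
lambda * (t1-t0) = 0.0118 * 159 = 1.8762
R = exp(-1.8762)
R = 0.1532

0.1532


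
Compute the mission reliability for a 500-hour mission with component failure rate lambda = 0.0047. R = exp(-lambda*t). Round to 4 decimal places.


lambda = 0.0047
mission_time = 500
lambda * t = 0.0047 * 500 = 2.35
R = exp(-2.35)
R = 0.0954

0.0954


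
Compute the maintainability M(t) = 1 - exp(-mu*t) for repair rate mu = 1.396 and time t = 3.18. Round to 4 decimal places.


mu = 1.396, t = 3.18
mu * t = 1.396 * 3.18 = 4.4393
exp(-4.4393) = 0.0118
M(t) = 1 - 0.0118
M(t) = 0.9882

0.9882


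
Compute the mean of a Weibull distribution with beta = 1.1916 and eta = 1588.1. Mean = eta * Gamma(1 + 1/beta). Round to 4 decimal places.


beta = 1.1916, eta = 1588.1
1/beta = 0.8392
1 + 1/beta = 1.8392
Gamma(1.8392) = 0.9424
Mean = 1588.1 * 0.9424
Mean = 1496.5906

1496.5906


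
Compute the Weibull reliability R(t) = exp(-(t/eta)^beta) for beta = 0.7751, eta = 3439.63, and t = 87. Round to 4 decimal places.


beta = 0.7751, eta = 3439.63, t = 87
t/eta = 87 / 3439.63 = 0.0253
(t/eta)^beta = 0.0253^0.7751 = 0.0578
R(t) = exp(-0.0578)
R(t) = 0.9438

0.9438


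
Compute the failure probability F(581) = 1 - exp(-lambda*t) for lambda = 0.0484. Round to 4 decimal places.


lambda = 0.0484, t = 581
lambda * t = 28.1204
exp(-28.1204) = 0.0
F(t) = 1 - 0.0
F(t) = 1.0

1.0


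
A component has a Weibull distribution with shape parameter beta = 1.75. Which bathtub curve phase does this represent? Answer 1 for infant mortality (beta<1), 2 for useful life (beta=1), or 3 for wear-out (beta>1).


beta = 1.75
Compare beta to 1:
beta < 1 => infant mortality (phase 1)
beta = 1 => useful life (phase 2)
beta > 1 => wear-out (phase 3)
Since beta = 1.75, this is wear-out (increasing failure rate)
Phase = 3

3


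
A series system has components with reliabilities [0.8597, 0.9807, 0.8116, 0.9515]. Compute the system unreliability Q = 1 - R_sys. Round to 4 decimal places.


Components: [0.8597, 0.9807, 0.8116, 0.9515]
After component 1: product = 0.8597
After component 2: product = 0.8431
After component 3: product = 0.6843
After component 4: product = 0.6511
R_sys = 0.6511
Q = 1 - 0.6511 = 0.3489

0.3489


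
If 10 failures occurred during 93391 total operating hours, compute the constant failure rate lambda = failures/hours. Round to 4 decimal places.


failures = 10
total_hours = 93391
lambda = 10 / 93391
lambda = 0.0001

0.0001


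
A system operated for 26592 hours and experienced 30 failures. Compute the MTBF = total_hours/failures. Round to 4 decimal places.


total_hours = 26592
failures = 30
MTBF = 26592 / 30
MTBF = 886.4

886.4


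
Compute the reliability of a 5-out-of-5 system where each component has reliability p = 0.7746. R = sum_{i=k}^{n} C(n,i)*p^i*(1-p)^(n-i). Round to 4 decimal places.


k = 5, n = 5, p = 0.7746
i=5: C(5,5)=1 * 0.7746^5 * 0.2254^0 = 0.2789
R = sum of terms = 0.2789

0.2789


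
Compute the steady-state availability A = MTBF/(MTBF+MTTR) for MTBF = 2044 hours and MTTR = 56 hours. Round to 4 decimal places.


MTBF = 2044
MTTR = 56
MTBF + MTTR = 2100
A = 2044 / 2100
A = 0.9733

0.9733


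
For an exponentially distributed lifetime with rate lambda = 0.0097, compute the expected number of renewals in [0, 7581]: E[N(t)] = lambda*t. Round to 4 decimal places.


lambda = 0.0097
t = 7581
E[N(t)] = lambda * t
E[N(t)] = 0.0097 * 7581
E[N(t)] = 73.5357

73.5357


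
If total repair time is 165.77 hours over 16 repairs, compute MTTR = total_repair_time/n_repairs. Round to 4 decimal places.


total_repair_time = 165.77
n_repairs = 16
MTTR = 165.77 / 16
MTTR = 10.3606

10.3606


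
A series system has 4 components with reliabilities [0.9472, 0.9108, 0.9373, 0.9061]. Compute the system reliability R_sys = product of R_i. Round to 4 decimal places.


Components: [0.9472, 0.9108, 0.9373, 0.9061]
After component 1 (R=0.9472): product = 0.9472
After component 2 (R=0.9108): product = 0.8627
After component 3 (R=0.9373): product = 0.8086
After component 4 (R=0.9061): product = 0.7327
R_sys = 0.7327

0.7327


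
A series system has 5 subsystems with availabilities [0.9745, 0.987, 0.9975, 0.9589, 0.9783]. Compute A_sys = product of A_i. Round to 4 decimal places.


Subsystems: [0.9745, 0.987, 0.9975, 0.9589, 0.9783]
After subsystem 1 (A=0.9745): product = 0.9745
After subsystem 2 (A=0.987): product = 0.9618
After subsystem 3 (A=0.9975): product = 0.9594
After subsystem 4 (A=0.9589): product = 0.92
After subsystem 5 (A=0.9783): product = 0.9
A_sys = 0.9

0.9


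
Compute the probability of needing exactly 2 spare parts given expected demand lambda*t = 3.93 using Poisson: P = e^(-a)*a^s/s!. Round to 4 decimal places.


a = 3.93, s = 2
e^(-a) = e^(-3.93) = 0.0196
a^s = 3.93^2 = 15.4449
s! = 2
P = 0.0196 * 15.4449 / 2
P = 0.1517

0.1517


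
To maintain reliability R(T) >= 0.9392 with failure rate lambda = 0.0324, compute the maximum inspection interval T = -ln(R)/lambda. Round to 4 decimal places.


R_target = 0.9392
lambda = 0.0324
-ln(0.9392) = 0.0627
T = 0.0627 / 0.0324
T = 1.936

1.936


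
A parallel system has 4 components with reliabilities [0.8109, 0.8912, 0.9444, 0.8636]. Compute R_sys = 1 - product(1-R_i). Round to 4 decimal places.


Components: [0.8109, 0.8912, 0.9444, 0.8636]
(1 - 0.8109) = 0.1891, running product = 0.1891
(1 - 0.8912) = 0.1088, running product = 0.0206
(1 - 0.9444) = 0.0556, running product = 0.0011
(1 - 0.8636) = 0.1364, running product = 0.0002
Product of (1-R_i) = 0.0002
R_sys = 1 - 0.0002 = 0.9998

0.9998


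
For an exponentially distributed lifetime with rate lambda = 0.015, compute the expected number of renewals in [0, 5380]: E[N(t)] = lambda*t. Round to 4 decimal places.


lambda = 0.015
t = 5380
E[N(t)] = lambda * t
E[N(t)] = 0.015 * 5380
E[N(t)] = 80.7

80.7


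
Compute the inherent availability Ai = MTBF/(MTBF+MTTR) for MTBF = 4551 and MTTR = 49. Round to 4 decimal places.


MTBF = 4551
MTTR = 49
MTBF + MTTR = 4600
Ai = 4551 / 4600
Ai = 0.9893

0.9893


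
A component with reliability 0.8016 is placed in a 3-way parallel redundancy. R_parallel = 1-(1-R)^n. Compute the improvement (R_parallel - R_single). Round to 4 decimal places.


R_single = 0.8016, n = 3
1 - R_single = 0.1984
(1 - R_single)^n = 0.1984^3 = 0.0078
R_parallel = 1 - 0.0078 = 0.9922
Improvement = 0.9922 - 0.8016
Improvement = 0.1906

0.1906


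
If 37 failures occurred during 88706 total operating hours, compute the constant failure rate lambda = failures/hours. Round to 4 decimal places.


failures = 37
total_hours = 88706
lambda = 37 / 88706
lambda = 0.0004

0.0004


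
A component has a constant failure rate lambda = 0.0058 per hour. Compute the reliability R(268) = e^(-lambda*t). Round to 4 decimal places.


lambda = 0.0058
t = 268
lambda * t = 1.5544
R(t) = e^(-1.5544)
R(t) = 0.2113

0.2113


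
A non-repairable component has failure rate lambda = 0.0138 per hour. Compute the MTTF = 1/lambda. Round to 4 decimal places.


lambda = 0.0138
MTTF = 1 / 0.0138
MTTF = 72.4638

72.4638


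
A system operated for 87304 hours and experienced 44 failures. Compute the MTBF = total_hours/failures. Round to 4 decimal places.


total_hours = 87304
failures = 44
MTBF = 87304 / 44
MTBF = 1984.1818

1984.1818


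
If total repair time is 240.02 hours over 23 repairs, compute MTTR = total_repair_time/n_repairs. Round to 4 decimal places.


total_repair_time = 240.02
n_repairs = 23
MTTR = 240.02 / 23
MTTR = 10.4357

10.4357


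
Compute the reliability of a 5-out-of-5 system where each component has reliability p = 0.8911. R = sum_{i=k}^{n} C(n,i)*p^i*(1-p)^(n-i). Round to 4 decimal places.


k = 5, n = 5, p = 0.8911
i=5: C(5,5)=1 * 0.8911^5 * 0.1089^0 = 0.5619
R = sum of terms = 0.5619

0.5619


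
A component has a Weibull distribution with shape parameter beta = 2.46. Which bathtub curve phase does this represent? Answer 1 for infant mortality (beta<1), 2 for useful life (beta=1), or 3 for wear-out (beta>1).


beta = 2.46
Compare beta to 1:
beta < 1 => infant mortality (phase 1)
beta = 1 => useful life (phase 2)
beta > 1 => wear-out (phase 3)
Since beta = 2.46, this is wear-out (increasing failure rate)
Phase = 3

3


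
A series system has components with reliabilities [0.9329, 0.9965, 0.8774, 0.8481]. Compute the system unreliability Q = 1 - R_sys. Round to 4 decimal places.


Components: [0.9329, 0.9965, 0.8774, 0.8481]
After component 1: product = 0.9329
After component 2: product = 0.9296
After component 3: product = 0.8157
After component 4: product = 0.6918
R_sys = 0.6918
Q = 1 - 0.6918 = 0.3082

0.3082


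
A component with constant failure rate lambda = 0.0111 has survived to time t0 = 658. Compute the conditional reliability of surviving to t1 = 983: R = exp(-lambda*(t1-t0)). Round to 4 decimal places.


lambda = 0.0111
t0 = 658, t1 = 983
t1 - t0 = 325
lambda * (t1-t0) = 0.0111 * 325 = 3.6075
R = exp(-3.6075)
R = 0.0271

0.0271
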